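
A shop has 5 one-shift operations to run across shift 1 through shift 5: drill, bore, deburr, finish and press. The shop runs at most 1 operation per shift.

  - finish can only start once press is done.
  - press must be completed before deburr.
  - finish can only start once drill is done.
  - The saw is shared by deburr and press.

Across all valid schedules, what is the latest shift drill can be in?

shift 4

Downstream work caps drill at shift 4.
drill at shift 4 is achievable: finish in shift 5; bore in shift 3; press in shift 1; deburr in shift 2; drill in shift 4.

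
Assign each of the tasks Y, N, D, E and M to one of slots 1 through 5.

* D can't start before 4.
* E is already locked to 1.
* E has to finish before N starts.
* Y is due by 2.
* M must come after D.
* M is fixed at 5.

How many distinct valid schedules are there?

8

Splitting on Y: it can be 1 (4), 2 (4). Listing each branch's schedules as (N, D, E, M):
Y=1: (2,4,1,5) (3,4,1,5) (4,4,1,5) (5,4,1,5) — 4.
Y=2: (2,4,1,5) (3,4,1,5) (4,4,1,5) (5,4,1,5) — 4.
Summing: 4 + 4 = 8.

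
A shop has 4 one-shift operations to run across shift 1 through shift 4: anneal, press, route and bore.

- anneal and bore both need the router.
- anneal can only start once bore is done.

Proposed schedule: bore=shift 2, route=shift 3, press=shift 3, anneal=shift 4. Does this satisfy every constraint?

anneal can only start once bore is done — holds.
anneal and bore both need the router — holds.

Yes, all constraints hold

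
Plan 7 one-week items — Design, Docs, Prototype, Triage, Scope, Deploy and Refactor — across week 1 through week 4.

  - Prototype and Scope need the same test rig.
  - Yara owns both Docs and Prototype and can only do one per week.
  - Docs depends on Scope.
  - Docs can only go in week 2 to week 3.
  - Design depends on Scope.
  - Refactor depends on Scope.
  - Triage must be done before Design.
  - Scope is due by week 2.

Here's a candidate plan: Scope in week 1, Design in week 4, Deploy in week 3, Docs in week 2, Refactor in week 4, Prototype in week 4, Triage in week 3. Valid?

Valid

Docs can only go in week 2 to week 3 — holds.
Docs depends on Scope — holds.
Yara owns both Docs and Prototype and can only do one per week — holds.
Triage must be done before Design — holds.
Scope is due by week 2 — holds.
Prototype and Scope need the same test rig — holds.
Design depends on Scope — holds.
Refactor depends on Scope — holds.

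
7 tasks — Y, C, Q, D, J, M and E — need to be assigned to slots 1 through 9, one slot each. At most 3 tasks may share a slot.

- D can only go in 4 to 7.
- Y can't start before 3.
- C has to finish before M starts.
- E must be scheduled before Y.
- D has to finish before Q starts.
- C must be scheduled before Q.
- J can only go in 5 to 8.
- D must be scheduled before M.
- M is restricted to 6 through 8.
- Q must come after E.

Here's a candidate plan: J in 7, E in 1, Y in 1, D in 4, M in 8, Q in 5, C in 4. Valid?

No. Y can't start before 3 is not satisfied.

M is restricted to 6 through 8 — holds.
D can only go in 4 to 7 — holds.
Y can't start before 3 — violated.
At most 3 tasks may share a slot — holds.
J can only go in 5 to 8 — holds.
D must be scheduled before M — holds.
C must be scheduled before Q — holds.
E must be scheduled before Y — violated.
Q must come after E — holds.
D has to finish before Q starts — holds.
C has to finish before M starts — holds.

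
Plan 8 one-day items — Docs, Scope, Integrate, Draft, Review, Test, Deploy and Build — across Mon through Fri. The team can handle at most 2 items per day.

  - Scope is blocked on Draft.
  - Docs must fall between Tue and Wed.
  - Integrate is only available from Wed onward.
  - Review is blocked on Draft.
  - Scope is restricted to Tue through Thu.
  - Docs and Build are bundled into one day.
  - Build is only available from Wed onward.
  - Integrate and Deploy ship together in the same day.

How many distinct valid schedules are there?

Splitting on Scope: it can be Tue (10), Thu (7). Listing each branch's schedules as (Docs, Integrate, Draft, Review, Test, Deploy, Build):
Scope=Tue: (Wed,Thu,Mon,Tue,Mon,Thu,Wed) (Wed,Thu,Mon,Tue,Fri,Thu,Wed) (Wed,Thu,Mon,Fri,Mon,Thu,Wed) (Wed,Thu,Mon,Fri,Tue,Thu,Wed) (Wed,Thu,Mon,Fri,Fri,Thu,Wed) (Wed,Fri,Mon,Tue,Mon,Fri,Wed) (Wed,Fri,Mon,Tue,Thu,Fri,Wed) (Wed,Fri,Mon,Thu,Mon,Fri,Wed) (Wed,Fri,Mon,Thu,Tue,Fri,Wed) (Wed,Fri,Mon,Thu,Thu,Fri,Wed) — 10.
Scope=Thu: (Wed,Fri,Mon,Tue,Mon,Fri,Wed) (Wed,Fri,Mon,Tue,Tue,Fri,Wed) (Wed,Fri,Mon,Tue,Thu,Fri,Wed) (Wed,Fri,Mon,Thu,Mon,Fri,Wed) (Wed,Fri,Mon,Thu,Tue,Fri,Wed) (Wed,Fri,Tue,Thu,Mon,Fri,Wed) (Wed,Fri,Tue,Thu,Tue,Fri,Wed) — 7.
Summing: 10 + 7 = 17.

17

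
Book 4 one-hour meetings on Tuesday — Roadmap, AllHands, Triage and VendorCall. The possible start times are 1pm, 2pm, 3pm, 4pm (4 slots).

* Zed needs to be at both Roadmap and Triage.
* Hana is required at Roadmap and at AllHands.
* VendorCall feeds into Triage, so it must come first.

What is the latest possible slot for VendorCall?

Downstream work caps VendorCall at 3pm.
VendorCall at 3pm is achievable: VendorCall=3pm; AllHands=2pm; Triage=4pm; Roadmap=1pm.

3pm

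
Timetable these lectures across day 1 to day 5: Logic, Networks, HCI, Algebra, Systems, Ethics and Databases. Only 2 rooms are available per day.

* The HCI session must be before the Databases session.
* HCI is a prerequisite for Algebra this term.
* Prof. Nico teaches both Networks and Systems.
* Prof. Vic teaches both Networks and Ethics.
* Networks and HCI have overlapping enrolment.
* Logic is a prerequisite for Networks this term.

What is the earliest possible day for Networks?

day 2

Precedence pushes Networks to at least day 2.
Networks at day 2 is achievable: Ethics=day 4, Logic=day 1, Algebra=day 2, Databases=day 3, HCI=day 1, Networks=day 2, Systems=day 3.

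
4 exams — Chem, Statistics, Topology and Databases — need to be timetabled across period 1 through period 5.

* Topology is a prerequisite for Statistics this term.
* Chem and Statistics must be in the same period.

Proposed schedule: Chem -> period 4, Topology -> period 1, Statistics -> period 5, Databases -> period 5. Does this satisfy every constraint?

No. Chem and Statistics must be in the same period is not satisfied.

Chem and Statistics must be in the same period — violated.
Topology is a prerequisite for Statistics this term — holds.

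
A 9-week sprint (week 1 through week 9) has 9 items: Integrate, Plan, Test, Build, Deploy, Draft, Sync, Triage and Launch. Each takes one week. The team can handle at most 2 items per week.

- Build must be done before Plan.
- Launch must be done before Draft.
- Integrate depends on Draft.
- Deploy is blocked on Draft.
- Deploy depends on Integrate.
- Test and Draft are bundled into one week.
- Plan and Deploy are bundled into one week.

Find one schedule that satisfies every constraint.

Sync=week 3, Build=week 1, Plan=week 4, Integrate=week 3, Triage=week 5, Draft=week 2, Deploy=week 4, Launch=week 1, Test=week 2

Checking: Integrate(week 3) before Deploy(week 4); Draft(week 2) before Deploy(week 4); Build(week 1) before Plan(week 4); Launch(week 1) before Draft(week 2); Draft(week 2) before Integrate(week 3); Plan = Deploy = week 4; Test = Draft = week 2; max 2 per week (cap 2).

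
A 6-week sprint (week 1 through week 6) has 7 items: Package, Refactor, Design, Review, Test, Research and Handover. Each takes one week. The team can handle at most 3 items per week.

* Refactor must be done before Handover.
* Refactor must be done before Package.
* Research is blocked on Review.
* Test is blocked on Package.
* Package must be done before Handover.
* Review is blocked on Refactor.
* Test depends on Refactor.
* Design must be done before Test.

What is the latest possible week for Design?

Downstream work caps Design at week 5.
Design at week 5 is achievable: Package -> week 2, Review -> week 2, Research -> week 3, Test -> week 6, Design -> week 5, Refactor -> week 1, Handover -> week 3.

week 5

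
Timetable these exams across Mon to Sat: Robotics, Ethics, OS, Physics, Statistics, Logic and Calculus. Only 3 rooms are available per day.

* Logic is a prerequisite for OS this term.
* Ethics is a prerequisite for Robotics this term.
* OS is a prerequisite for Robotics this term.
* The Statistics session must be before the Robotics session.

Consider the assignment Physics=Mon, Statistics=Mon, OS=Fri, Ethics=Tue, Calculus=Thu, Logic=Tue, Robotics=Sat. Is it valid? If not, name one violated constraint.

Valid

Only 3 rooms are available per day — holds.
Logic is a prerequisite for OS this term — holds.
OS is a prerequisite for Robotics this term — holds.
Ethics is a prerequisite for Robotics this term — holds.
The Statistics session must be before the Robotics session — holds.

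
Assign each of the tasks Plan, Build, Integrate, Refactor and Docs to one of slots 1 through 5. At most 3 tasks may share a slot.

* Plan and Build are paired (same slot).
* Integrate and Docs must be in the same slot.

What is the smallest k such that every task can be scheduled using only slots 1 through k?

2

With at most 3 per slot and 5 tasks, at least 2 slots are needed.
2 works (last occupied slot: 2): for example Plan=1; Build=1; Integrate=2; Docs=2; Refactor=1.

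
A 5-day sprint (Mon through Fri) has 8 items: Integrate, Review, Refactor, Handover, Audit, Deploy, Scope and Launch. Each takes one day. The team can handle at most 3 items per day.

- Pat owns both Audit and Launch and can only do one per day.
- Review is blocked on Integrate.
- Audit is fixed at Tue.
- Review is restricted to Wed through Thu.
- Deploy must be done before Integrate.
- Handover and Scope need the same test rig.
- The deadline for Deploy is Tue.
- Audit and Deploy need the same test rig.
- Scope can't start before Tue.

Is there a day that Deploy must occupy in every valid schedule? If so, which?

Mon

Deploy's window is Mon–Tue.
Audit is fixed at Tue, and Deploy can't share a day with Audit.
So Deploy must be Mon.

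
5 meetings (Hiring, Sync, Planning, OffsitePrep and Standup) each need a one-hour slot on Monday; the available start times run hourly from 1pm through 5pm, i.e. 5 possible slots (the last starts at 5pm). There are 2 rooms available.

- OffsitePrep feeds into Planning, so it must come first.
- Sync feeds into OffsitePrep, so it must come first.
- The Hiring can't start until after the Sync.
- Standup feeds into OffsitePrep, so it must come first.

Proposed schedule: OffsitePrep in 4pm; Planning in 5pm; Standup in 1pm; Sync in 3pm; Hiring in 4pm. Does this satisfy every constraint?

There are 2 rooms available — holds.
OffsitePrep feeds into Planning, so it must come first — holds.
Standup feeds into OffsitePrep, so it must come first — holds.
The Hiring can't start until after the Sync — holds.
Sync feeds into OffsitePrep, so it must come first — holds.

Yes, all constraints hold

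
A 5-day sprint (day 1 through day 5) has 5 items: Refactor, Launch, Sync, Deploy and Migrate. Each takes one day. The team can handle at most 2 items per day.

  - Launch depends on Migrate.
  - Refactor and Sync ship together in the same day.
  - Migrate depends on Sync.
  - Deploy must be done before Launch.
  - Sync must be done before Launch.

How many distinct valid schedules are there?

Splitting on Refactor: it can be day 1 (14), day 2 (8), day 3 (3). Listing each branch's schedules as (Launch, Sync, Deploy, Migrate) by day number:
Refactor=day 1: (3,1,2,2) (4,1,2,2) (4,1,2,3) (4,1,3,2) (4,1,3,3) (5,1,2,2) (5,1,2,3) (5,1,2,4) (5,1,3,2) (5,1,3,3) (5,1,3,4) (5,1,4,2) (5,1,4,3) (5,1,4,4) — 14.
Refactor=day 2: (4,2,1,3) (4,2,3,3) (5,2,1,3) (5,2,1,4) (5,2,3,3) (5,2,3,4) (5,2,4,3) (5,2,4,4) — 8.
Refactor=day 3: (5,3,1,4) (5,3,2,4) (5,3,4,4) — 3.
Summing: 14 + 8 + 3 = 25.

25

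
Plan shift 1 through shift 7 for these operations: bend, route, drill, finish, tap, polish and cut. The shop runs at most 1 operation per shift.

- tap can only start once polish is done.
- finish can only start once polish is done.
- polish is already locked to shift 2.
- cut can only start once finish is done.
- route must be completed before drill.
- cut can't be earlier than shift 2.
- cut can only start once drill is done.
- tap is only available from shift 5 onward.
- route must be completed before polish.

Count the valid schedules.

Splitting on bend: it can be shift 3 (6), shift 4 (6), shift 5 (4), shift 6 (4), shift 7 (4). Listing each branch's schedules as (route, drill, finish, tap, polish, cut) by shift number:
bend=shift 3: (1,4,5,6,2,7) (1,4,5,7,2,6) (1,4,6,5,2,7) (1,5,4,6,2,7) (1,5,4,7,2,6) (1,6,4,5,2,7) — 6.
bend=shift 4: (1,3,5,6,2,7) (1,3,5,7,2,6) (1,3,6,5,2,7) (1,5,3,6,2,7) (1,5,3,7,2,6) (1,6,3,5,2,7) — 6.
bend=shift 5: (1,3,4,6,2,7) (1,3,4,7,2,6) (1,4,3,6,2,7) (1,4,3,7,2,6) — 4.
bend=shift 6: (1,3,4,5,2,7) (1,3,4,7,2,5) (1,4,3,5,2,7) (1,4,3,7,2,5) — 4.
bend=shift 7: (1,3,4,5,2,6) (1,3,4,6,2,5) (1,4,3,5,2,6) (1,4,3,6,2,5) — 4.
Summing: 6 + 6 + 4 + 4 + 4 = 24.

24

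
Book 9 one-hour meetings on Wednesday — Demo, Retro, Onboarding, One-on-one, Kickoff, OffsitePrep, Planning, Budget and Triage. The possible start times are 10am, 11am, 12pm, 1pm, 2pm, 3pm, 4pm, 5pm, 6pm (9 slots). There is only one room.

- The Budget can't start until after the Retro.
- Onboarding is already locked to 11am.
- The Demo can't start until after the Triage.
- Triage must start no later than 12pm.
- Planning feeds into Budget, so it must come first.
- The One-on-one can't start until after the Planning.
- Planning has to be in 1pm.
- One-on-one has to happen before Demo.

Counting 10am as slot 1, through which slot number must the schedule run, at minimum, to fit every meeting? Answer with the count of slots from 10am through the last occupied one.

The precedence chain requires at least 3 distinct slots.
With at most 1 per slot and 9 meetings, at least 9 slots are needed.
Propagating the time windows through the other constraints, Demo can't land before 3pm — that is slot 6 counting from 10am — so the schedule must run through at least 6 slots.
9 works (last occupied slot: 6pm): for example Onboarding=11am, Planning=1pm, Retro=12pm, Triage=10am, One-on-one=2pm, Budget=4pm, Kickoff=5pm, OffsitePrep=6pm, Demo=3pm.

9 slots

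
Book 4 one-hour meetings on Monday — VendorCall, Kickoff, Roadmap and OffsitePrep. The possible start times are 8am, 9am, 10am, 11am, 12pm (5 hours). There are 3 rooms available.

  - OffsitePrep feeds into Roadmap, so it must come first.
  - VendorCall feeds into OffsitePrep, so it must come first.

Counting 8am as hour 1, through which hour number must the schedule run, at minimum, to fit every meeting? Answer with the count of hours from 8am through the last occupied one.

The precedence chain requires at least 3 distinct hours.
With at most 3 per hour and 4 meetings, at least 2 hours are needed.
3 works (last occupied hour: 10am): for example Kickoff=8am; OffsitePrep=9am; VendorCall=8am; Roadmap=10am.

3 hours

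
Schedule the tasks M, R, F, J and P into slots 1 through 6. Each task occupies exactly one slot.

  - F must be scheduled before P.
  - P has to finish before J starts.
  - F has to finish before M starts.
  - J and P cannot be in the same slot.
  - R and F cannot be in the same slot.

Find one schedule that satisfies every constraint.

F in 1, J in 3, M in 2, P in 2, R in 2

Checking: P(2) before J(3); F(1) before M(2); F(1) before P(2); J(3) != P(2); R(2) != F(1).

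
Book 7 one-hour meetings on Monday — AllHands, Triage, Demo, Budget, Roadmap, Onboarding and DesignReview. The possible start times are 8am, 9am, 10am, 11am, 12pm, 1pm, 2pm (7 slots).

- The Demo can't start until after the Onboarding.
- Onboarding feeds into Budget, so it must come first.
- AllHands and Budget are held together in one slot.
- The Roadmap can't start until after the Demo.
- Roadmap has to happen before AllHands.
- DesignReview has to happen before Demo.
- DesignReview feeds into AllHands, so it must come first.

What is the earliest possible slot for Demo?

Precedence pushes Demo to at least 9am; downstream work caps Demo at 12pm.
Demo at 9am is achievable: AllHands in 11am; DesignReview in 8am; Roadmap in 10am; Budget in 11am; Triage in 8am; Onboarding in 8am; Demo in 9am.

9am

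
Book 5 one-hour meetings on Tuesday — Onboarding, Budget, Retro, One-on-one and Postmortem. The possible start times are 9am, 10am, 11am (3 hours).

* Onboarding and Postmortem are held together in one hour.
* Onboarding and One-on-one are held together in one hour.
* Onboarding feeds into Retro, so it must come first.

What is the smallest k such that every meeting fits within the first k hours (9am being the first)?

2

The precedence chain requires at least 2 distinct hours.
2 works (last occupied hour: 10am): for example Budget=9am, Onboarding=9am, Postmortem=9am, Retro=10am, One-on-one=9am.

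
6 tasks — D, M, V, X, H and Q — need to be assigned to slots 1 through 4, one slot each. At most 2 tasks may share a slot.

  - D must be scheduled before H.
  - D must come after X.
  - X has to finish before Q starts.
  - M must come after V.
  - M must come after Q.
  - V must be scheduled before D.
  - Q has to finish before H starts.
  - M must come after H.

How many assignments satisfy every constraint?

Enumerating: V=1, M=4, H=3, Q=2, D=2, X=1.

1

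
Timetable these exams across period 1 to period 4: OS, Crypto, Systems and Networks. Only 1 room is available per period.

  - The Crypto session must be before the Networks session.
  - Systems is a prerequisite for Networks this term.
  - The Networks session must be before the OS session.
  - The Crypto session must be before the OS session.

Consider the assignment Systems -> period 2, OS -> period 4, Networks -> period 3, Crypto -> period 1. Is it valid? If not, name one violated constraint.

Yes, all constraints hold

The Crypto session must be before the OS session — holds.
The Crypto session must be before the Networks session — holds.
The Networks session must be before the OS session — holds.
Only 1 room is available per period — holds.
Systems is a prerequisite for Networks this term — holds.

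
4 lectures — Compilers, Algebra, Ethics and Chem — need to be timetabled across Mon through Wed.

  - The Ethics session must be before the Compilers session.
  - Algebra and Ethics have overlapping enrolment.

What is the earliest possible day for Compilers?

Tue

Precedence pushes Compilers to at least Tue.
Compilers at Tue is achievable: Algebra in Tue; Compilers in Tue; Ethics in Mon; Chem in Mon.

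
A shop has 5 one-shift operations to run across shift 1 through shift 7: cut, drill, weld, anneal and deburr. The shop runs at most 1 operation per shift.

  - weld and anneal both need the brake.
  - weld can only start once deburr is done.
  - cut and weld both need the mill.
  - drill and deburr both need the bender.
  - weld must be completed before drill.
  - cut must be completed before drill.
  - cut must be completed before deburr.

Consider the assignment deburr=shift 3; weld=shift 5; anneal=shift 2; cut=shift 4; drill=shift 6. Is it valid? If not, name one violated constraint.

The shop runs at most 1 operation per shift — holds.
weld can only start once deburr is done — holds.
weld must be completed before drill — holds.
cut must be completed before drill — holds.
weld and anneal both need the brake — holds.
drill and deburr both need the bender — holds.
cut and weld both need the mill — holds.
cut must be completed before deburr — violated.

Invalid. cut must be completed before deburr.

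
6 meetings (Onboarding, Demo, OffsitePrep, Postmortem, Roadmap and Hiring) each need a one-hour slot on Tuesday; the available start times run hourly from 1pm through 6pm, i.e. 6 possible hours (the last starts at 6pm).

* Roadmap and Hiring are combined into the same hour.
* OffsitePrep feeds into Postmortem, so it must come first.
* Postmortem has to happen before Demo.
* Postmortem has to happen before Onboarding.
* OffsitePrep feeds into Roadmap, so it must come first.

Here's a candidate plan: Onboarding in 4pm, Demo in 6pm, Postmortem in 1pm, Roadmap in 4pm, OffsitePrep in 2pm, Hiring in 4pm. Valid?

OffsitePrep feeds into Postmortem, so it must come first — violated.
OffsitePrep feeds into Roadmap, so it must come first — holds.
Postmortem has to happen before Demo — holds.
Roadmap and Hiring are combined into the same hour — holds.
Postmortem has to happen before Onboarding — holds.

No — it violates: OffsitePrep feeds into Postmortem, so it must come first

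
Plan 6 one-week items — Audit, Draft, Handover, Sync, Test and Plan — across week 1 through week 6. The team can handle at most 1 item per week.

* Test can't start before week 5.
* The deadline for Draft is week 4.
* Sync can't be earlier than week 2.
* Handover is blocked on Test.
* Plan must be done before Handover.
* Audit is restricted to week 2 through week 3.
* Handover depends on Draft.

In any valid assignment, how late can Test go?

week 5

Test is available from week 5; downstream work caps Test at week 5.
Test at week 5 is achievable: Plan in week 4; Test in week 5; Draft in week 1; Handover in week 6; Audit in week 2; Sync in week 3.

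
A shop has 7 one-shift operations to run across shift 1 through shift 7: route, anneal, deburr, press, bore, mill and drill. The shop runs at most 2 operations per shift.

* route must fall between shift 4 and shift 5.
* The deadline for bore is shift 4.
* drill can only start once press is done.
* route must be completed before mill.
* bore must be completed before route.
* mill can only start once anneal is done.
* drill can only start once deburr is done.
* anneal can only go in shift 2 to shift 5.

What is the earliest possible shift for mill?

shift 5

Precedence pushes mill to at least shift 5.
mill at shift 5 is achievable: press -> shift 2; drill -> shift 3; route -> shift 4; bore -> shift 1; mill -> shift 5; anneal -> shift 2; deburr -> shift 1.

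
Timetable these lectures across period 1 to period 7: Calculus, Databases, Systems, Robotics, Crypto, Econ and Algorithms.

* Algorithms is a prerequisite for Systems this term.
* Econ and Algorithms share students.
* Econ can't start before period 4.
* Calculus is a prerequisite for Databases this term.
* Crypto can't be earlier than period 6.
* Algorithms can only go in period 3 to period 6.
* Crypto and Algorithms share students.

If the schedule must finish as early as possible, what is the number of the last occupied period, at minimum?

period 6

The precedence chain requires at least 2 distinct periods.
Crypto can't be placed before period 6, so the schedule must run through at least period 6.
6 works (last occupied period: period 6): for example Databases=period 2, Econ=period 4, Calculus=period 1, Crypto=period 6, Algorithms=period 3, Systems=period 4, Robotics=period 1.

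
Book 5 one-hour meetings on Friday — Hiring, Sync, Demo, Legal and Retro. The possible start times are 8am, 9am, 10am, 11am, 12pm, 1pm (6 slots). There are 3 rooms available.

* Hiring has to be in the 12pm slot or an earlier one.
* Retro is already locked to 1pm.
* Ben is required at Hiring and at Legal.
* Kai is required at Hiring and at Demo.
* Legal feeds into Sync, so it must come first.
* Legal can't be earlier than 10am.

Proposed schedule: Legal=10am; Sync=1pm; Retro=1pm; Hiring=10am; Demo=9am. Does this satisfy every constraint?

Kai is required at Hiring and at Demo — holds.
There are 3 rooms available — holds.
Hiring has to be in the 12pm slot or an earlier one — holds.
Legal feeds into Sync, so it must come first — holds.
Retro is already locked to 1pm — holds.
Ben is required at Hiring and at Legal — violated.
Legal can't be earlier than 10am — holds.

No. Ben is required at Hiring and at Legal is not satisfied.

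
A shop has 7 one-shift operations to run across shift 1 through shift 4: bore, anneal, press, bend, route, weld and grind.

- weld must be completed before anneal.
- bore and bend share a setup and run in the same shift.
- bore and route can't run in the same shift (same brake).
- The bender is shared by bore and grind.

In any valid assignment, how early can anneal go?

Precedence pushes anneal to at least shift 2.
anneal at shift 2 is achievable: grind=shift 2, weld=shift 1, bore=shift 1, route=shift 2, anneal=shift 2, press=shift 1, bend=shift 1.

shift 2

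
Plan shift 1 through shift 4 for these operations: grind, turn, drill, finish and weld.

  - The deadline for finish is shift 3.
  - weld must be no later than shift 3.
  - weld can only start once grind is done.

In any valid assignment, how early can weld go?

Precedence pushes weld to at least shift 2; weld's own window allows nothing later than shift 3.
weld at shift 2 is achievable: grind=shift 1; finish=shift 1; turn=shift 1; drill=shift 1; weld=shift 2.

shift 2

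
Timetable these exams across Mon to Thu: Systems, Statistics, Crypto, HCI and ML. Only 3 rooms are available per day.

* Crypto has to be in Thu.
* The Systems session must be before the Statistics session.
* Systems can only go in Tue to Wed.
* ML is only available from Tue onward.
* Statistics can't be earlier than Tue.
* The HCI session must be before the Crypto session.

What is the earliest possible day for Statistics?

Wed

Statistics is available from Tue; precedence pushes Statistics to at least Wed.
Statistics at Wed is achievable: Systems -> Tue; ML -> Tue; HCI -> Mon; Statistics -> Wed; Crypto -> Thu.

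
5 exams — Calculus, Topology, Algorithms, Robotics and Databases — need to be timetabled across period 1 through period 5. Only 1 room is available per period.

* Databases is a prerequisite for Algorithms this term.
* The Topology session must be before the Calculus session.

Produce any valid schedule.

Algorithms in period 4, Topology in period 1, Databases in period 3, Calculus in period 2, Robotics in period 5

Checking: Topology(period 1) before Calculus(period 2); Databases(period 3) before Algorithms(period 4); max 1 per period (cap 1).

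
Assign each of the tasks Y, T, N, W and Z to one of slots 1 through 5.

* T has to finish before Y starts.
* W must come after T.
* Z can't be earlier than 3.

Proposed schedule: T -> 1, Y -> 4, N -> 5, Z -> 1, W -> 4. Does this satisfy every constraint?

No. Z can't be earlier than 3 is not satisfied.

Z can't be earlier than 3 — violated.
W must come after T — holds.
T has to finish before Y starts — holds.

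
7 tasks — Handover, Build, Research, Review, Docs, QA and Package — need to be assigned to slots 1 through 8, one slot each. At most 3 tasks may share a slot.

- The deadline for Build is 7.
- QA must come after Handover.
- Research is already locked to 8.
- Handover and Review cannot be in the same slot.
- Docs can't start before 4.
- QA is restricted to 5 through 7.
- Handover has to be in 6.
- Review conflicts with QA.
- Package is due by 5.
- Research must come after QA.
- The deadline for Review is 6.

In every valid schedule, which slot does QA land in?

Handover is fixed at 6 and must come before QA, so QA is at least 7.
Research is fixed at 8 and must come after QA, so QA is at most 7.
So QA must be 7.

7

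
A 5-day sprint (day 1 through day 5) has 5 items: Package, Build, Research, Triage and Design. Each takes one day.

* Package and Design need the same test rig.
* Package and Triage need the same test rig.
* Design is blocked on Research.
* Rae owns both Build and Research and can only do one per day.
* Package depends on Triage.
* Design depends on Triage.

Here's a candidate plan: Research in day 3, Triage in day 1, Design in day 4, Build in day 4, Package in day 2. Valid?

Rae owns both Build and Research and can only do one per day — holds.
Package and Design need the same test rig — holds.
Package depends on Triage — holds.
Design is blocked on Research — holds.
Design depends on Triage — holds.
Package and Triage need the same test rig — holds.

Yes, all constraints hold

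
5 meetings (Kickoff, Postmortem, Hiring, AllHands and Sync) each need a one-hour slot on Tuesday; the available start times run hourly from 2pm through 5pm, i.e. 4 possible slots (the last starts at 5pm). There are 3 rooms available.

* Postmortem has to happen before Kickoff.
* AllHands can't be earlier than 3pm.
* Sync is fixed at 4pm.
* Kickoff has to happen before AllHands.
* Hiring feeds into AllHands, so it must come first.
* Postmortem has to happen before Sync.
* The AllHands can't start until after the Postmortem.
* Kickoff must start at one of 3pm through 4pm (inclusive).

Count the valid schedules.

11

Splitting on Kickoff: it can be 3pm (5), 4pm (6). Listing each branch's schedules as (Postmortem, Hiring, AllHands, Sync):
Kickoff=3pm: (2pm,2pm,4pm,4pm) (2pm,2pm,5pm,4pm) (2pm,3pm,4pm,4pm) (2pm,3pm,5pm,4pm) (2pm,4pm,5pm,4pm) — 5.
Kickoff=4pm: (2pm,2pm,5pm,4pm) (2pm,3pm,5pm,4pm) (2pm,4pm,5pm,4pm) (3pm,2pm,5pm,4pm) (3pm,3pm,5pm,4pm) (3pm,4pm,5pm,4pm) — 6.
Summing: 5 + 6 = 11.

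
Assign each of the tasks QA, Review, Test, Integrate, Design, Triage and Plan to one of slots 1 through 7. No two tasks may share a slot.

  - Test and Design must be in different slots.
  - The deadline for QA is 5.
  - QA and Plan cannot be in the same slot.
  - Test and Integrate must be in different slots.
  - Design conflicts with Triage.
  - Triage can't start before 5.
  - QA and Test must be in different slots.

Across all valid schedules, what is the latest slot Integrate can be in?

7

Integrate at 7 is achievable: Test in 3; Design in 4; Triage in 5; Review in 2; QA in 1; Plan in 6; Integrate in 7.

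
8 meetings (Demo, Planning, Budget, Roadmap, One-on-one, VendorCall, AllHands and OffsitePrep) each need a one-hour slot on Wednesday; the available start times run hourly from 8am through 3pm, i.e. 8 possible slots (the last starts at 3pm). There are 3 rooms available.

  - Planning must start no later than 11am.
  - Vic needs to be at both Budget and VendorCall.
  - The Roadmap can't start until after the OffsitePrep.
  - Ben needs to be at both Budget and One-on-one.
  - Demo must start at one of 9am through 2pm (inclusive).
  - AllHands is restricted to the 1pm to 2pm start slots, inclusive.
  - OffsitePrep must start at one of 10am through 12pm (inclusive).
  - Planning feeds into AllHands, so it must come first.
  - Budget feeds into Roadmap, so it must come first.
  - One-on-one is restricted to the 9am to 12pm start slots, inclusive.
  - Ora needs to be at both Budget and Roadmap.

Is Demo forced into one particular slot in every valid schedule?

No

Demo can be 9am (e.g. Roadmap in 11am, VendorCall in 9am, Planning in 8am, One-on-one in 9am, AllHands in 1pm, OffsitePrep in 10am, Demo in 9am, Budget in 8am) or 10am (e.g. Budget=8am, Roadmap=11am, Demo=10am, OffsitePrep=10am, One-on-one=9am, VendorCall=9am, AllHands=1pm, Planning=8am).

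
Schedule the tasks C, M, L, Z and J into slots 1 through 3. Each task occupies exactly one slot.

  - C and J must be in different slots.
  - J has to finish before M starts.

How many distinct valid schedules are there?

Splitting on C: it can be 1 (9), 2 (18), 3 (27). Listing each branch's schedules as (M, L, Z, J):
C=1: (3,1,1,2) (3,1,2,2) (3,1,3,2) (3,2,1,2) (3,2,2,2) (3,2,3,2) (3,3,1,2) (3,3,2,2) (3,3,3,2) — 9.
C=2: (2,1,1,1) (2,1,2,1) (2,1,3,1) (2,2,1,1) (2,2,2,1) (2,2,3,1) (2,3,1,1) (2,3,2,1) (2,3,3,1) (3,1,1,1) (3,1,2,1) (3,1,3,1) (3,2,1,1) (3,2,2,1) (3,2,3,1) (3,3,1,1) (3,3,2,1) (3,3,3,1) — 18.
C=3: (2,1,1,1) (2,1,2,1) (2,1,3,1) (2,2,1,1) (2,2,2,1) (2,2,3,1) (2,3,1,1) (2,3,2,1) (2,3,3,1) (3,1,1,1) (3,1,1,2) (3,1,2,1) (3,1,2,2) (3,1,3,1) (3,1,3,2) (3,2,1,1) (3,2,1,2) (3,2,2,1) (3,2,2,2) (3,2,3,1) (3,2,3,2) (3,3,1,1) (3,3,1,2) (3,3,2,1) (3,3,2,2) (3,3,3,1) (3,3,3,2) — 27.
Summing: 9 + 18 + 27 = 54.

54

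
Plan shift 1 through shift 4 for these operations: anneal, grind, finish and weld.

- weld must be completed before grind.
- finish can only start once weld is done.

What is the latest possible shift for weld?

Downstream work caps weld at shift 3.
weld at shift 3 is achievable: anneal in shift 1; weld in shift 3; grind in shift 4; finish in shift 4.

shift 3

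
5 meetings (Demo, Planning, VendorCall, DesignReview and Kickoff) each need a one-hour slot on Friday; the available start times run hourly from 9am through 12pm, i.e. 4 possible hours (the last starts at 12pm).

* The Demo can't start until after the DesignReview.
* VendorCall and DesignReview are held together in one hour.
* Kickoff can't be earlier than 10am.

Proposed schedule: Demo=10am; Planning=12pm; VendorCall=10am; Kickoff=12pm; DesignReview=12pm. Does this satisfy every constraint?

The Demo can't start until after the DesignReview — violated.
VendorCall and DesignReview are held together in one hour — violated.
Kickoff can't be earlier than 10am — holds.

No — it violates: The Demo can't start until after the DesignReview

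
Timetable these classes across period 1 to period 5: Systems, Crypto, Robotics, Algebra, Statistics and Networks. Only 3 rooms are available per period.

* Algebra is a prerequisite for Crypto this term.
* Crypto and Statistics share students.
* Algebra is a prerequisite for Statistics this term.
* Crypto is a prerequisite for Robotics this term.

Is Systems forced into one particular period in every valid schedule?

Systems can be period 1 (e.g. Robotics in period 3, Statistics in period 3, Algebra in period 1, Networks in period 1, Crypto in period 2, Systems in period 1) or period 2 (e.g. Networks -> period 1, Robotics -> period 3, Algebra -> period 1, Statistics -> period 3, Crypto -> period 2, Systems -> period 2).

No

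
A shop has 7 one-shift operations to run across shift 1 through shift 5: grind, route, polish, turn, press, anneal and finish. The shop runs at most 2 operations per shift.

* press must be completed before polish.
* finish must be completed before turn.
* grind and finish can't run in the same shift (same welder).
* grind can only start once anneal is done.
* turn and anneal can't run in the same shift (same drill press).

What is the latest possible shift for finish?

Downstream work caps finish at shift 4.
finish at shift 4 is achievable: anneal -> shift 1, grind -> shift 2, polish -> shift 2, route -> shift 3, turn -> shift 5, press -> shift 1, finish -> shift 4.

shift 4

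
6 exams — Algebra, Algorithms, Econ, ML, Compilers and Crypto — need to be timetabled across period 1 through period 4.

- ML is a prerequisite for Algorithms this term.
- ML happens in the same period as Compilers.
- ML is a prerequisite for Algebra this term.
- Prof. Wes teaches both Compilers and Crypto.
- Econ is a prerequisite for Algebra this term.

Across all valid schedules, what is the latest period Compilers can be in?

period 3

Compilers must be in the same period as ML, which can't be after period 3, so Compilers is at most period 3.
Compilers at period 3 is achievable: Crypto=period 1; Compilers=period 3; Econ=period 1; ML=period 3; Algorithms=period 4; Algebra=period 4.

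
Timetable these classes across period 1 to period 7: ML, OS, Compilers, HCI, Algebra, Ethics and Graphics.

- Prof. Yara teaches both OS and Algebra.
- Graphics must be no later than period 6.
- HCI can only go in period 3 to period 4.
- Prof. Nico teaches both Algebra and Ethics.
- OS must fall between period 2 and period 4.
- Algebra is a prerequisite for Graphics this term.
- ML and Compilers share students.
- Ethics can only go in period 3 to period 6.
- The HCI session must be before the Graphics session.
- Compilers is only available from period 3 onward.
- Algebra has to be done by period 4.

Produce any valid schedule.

HCI=period 3; ML=period 1; Graphics=period 4; Algebra=period 1; Compilers=period 3; Ethics=period 3; OS=period 2

Checking: HCI(period 3) before Graphics(period 4); Algebra(period 1) before Graphics(period 4); Algebra(period 1) != Ethics(period 3); OS(period 2) != Algebra(period 1); ML(period 1) != Compilers(period 3); Ethics=period 3 in [period 3,period 6]; Graphics=period 4 in [period 1,period 6]; HCI=period 3 in [period 3,period 4]; OS=period 2 in [period 2,period 4]; Algebra=period 1 in [period 1,period 4]; Compilers=period 3 in [period 3,period 7].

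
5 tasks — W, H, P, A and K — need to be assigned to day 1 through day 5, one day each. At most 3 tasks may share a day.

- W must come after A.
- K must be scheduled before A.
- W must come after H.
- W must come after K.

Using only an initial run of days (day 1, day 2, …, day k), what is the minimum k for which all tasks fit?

The precedence chain requires at least 3 distinct days.
With at most 3 per day and 5 tasks, at least 2 days are needed.
3 works (last occupied day: day 3): for example W=day 3; A=day 2; H=day 1; K=day 1; P=day 1.

3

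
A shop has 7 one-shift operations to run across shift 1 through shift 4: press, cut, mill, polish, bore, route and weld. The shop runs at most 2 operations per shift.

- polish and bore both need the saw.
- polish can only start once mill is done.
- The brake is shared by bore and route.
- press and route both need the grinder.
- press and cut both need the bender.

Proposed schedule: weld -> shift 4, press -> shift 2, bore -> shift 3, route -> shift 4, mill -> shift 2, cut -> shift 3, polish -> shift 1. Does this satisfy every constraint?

Invalid. polish can only start once mill is done.

polish can only start once mill is done — violated.
The brake is shared by bore and route — holds.
polish and bore both need the saw — holds.
The shop runs at most 2 operations per shift — holds.
press and cut both need the bender — holds.
press and route both need the grinder — holds.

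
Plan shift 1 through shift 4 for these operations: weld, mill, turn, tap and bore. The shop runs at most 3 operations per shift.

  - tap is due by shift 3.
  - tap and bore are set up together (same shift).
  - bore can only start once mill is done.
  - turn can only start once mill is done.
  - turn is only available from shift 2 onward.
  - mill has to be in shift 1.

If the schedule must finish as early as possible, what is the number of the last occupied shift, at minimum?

The precedence chain requires at least 2 distinct shifts.
With at most 3 per shift and 5 operations, at least 2 shifts are needed.
2 works (last occupied shift: shift 2): for example mill=shift 1, weld=shift 1, turn=shift 2, tap=shift 2, bore=shift 2.

2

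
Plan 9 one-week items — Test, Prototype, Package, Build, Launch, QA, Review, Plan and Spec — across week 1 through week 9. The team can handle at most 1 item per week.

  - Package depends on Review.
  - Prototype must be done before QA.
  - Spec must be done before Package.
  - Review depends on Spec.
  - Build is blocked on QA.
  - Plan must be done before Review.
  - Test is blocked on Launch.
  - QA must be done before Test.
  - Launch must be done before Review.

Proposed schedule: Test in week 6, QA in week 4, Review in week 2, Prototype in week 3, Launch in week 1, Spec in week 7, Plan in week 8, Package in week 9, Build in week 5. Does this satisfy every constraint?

Prototype must be done before QA — holds.
QA must be done before Test — holds.
Plan must be done before Review — violated.
Package depends on Review — holds.
Build is blocked on QA — holds.
Test is blocked on Launch — holds.
Review depends on Spec — violated.
Spec must be done before Package — holds.
The team can handle at most 1 item per week — holds.
Launch must be done before Review — holds.

Invalid. Plan must be done before Review.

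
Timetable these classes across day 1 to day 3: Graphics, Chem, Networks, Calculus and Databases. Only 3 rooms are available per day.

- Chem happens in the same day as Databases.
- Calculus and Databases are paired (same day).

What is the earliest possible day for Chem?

Chem at day 1 is achievable: Chem in day 1; Databases in day 1; Graphics in day 2; Networks in day 2; Calculus in day 1.

day 1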